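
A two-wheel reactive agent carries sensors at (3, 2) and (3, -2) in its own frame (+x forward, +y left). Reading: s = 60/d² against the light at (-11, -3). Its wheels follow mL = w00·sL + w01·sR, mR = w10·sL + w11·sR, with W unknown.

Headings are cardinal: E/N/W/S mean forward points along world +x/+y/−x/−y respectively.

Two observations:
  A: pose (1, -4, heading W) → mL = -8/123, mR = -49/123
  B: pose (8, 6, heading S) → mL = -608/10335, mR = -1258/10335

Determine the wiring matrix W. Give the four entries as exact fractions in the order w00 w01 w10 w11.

1 -1 1/2 -1

obs A: pose=(1,-4,W) → sL=2/3, sR=30/41, mL=-8/123, mR=-49/123
obs B: pose=(8,6,S) → sL=20/159, sR=12/65, mL=-608/10335, mR=-1258/10335
sensor matrix S = [[2/3, 30/41], [20/159, 12/65]]; det S = 4384/141245
solve [mL_A; mL_B] = S·[w00; w01] and [mR_A; mR_B] = S·[w10; w11]:
  w00 = 1, w01 = -1, w10 = 1/2, w11 = -1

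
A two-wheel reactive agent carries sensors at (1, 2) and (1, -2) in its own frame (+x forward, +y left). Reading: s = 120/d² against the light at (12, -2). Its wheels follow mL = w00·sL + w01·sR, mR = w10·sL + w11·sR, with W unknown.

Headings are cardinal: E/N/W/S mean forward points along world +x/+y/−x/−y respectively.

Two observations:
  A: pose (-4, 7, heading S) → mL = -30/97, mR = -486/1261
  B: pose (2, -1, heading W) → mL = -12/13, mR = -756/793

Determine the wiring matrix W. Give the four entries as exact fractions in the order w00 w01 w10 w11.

obs A: pose=(-4,7,S) → sL=6/13, sR=30/97, mL=-30/97, mR=-486/1261
obs B: pose=(2,-1,W) → sL=60/61, sR=12/13, mL=-12/13, mR=-756/793
sensor matrix S = [[6/13, 30/97], [60/61, 12/13]]; det S = 121824/999973
solve [mL_A; mL_B] = S·[w00; w01] and [mR_A; mR_B] = S·[w10; w11]:
  w00 = 0, w01 = -1, w10 = -1/2, w11 = -1/2

0 -1 -1/2 -1/2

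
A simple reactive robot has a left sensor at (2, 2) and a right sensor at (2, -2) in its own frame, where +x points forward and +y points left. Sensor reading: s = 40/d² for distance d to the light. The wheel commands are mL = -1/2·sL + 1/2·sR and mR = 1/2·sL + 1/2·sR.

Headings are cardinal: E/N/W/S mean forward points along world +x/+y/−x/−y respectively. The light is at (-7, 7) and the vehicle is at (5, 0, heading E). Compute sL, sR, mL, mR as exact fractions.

left sensor world pos  = (7, 2); dL² = 221
right sensor world pos = (7, -2); dR² = 277
sL = 40/221 = 40/221
sR = 40/277 = 40/277
mL = -1/2·sL + 1/2·sR = -1120/61217
mR = 1/2·sL + 1/2·sR = 9960/61217

40/221 40/277 -1120/61217 9960/61217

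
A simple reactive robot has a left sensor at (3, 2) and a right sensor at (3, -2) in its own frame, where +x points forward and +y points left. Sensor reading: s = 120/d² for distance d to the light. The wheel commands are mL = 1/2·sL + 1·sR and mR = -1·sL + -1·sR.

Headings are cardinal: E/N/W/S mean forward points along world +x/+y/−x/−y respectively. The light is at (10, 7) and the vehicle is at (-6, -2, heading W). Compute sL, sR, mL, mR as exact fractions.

left sensor world pos  = (-9, -4); dL² = 482
right sensor world pos = (-9, 0); dR² = 410
sL = 120/482 = 60/241
sR = 120/410 = 12/41
mL = 1/2·sL + 1·sR = 4122/9881
mR = -1·sL + -1·sR = -5352/9881

60/241 12/41 4122/9881 -5352/9881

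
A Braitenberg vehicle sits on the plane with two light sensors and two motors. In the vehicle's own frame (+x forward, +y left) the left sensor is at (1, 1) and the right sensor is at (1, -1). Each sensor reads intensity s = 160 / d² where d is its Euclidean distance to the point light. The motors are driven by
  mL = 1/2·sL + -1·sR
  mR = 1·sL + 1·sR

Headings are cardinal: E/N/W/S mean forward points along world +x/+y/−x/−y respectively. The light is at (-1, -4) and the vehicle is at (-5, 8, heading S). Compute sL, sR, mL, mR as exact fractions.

left sensor world pos  = (-4, 7); dL² = 130
right sensor world pos = (-6, 7); dR² = 146
sL = 160/130 = 16/13
sR = 160/146 = 80/73
mL = 1/2·sL + -1·sR = -456/949
mR = 1·sL + 1·sR = 2208/949

16/13 80/73 -456/949 2208/949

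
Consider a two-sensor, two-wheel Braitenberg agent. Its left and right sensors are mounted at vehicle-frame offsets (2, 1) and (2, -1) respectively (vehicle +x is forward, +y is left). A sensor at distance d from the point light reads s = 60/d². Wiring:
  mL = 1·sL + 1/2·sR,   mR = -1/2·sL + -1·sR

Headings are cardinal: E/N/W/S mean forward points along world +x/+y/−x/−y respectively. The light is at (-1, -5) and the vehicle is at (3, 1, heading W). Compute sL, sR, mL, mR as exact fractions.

60/29 60/53 4050/1537 -3330/1537

left sensor world pos  = (1, 0); dL² = 29
right sensor world pos = (1, 2); dR² = 53
sL = 60/29 = 60/29
sR = 60/53 = 60/53
mL = 1·sL + 1/2·sR = 4050/1537
mR = -1/2·sL + -1·sR = -3330/1537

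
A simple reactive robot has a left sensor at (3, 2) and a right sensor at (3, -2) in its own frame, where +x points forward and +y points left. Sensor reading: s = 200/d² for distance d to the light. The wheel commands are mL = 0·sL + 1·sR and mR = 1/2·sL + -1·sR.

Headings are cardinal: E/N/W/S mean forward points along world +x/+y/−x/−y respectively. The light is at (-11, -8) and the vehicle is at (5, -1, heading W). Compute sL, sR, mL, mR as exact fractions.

left sensor world pos  = (2, -3); dL² = 194
right sensor world pos = (2, 1); dR² = 250
sL = 200/194 = 100/97
sR = 200/250 = 4/5
mL = 0·sL + 1·sR = 4/5
mR = 1/2·sL + -1·sR = -138/485

100/97 4/5 4/5 -138/485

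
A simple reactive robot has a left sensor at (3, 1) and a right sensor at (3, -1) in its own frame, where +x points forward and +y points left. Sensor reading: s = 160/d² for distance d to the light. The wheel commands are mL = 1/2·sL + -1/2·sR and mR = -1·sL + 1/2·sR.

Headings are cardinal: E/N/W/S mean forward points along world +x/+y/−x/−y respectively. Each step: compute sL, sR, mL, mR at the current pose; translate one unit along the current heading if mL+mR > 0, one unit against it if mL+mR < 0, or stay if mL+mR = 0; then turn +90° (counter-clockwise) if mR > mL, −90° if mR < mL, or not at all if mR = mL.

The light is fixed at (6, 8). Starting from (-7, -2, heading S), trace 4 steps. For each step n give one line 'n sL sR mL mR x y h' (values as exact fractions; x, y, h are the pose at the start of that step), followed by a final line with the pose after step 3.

n=0: pose=(-7,-2,S); sL=160/313, sR=32/73; mL=832/22849, mR=-6672/22849; mL+mR=-80/313 → advance -1; mR−mL=-7504/22849 → turn -1·90°
n=1: pose=(-7,-1,W); sL=40/89, sR=1/2; mL=-9/356, mR=-71/356; mL+mR=-20/89 → advance -1; mR−mL=-31/178 → turn -1·90°
n=2: pose=(-6,-1,N); sL=32/41, sR=160/157; mL=-768/6437, mR=-1744/6437; mL+mR=-16/41 → advance -1; mR−mL=-976/6437 → turn -1·90°
n=3: pose=(-6,-2,E); sL=80/81, sR=80/101; mL=800/8181, mR=-4840/8181; mL+mR=-40/81 → advance -1; mR−mL=-1880/2727 → turn -1·90°

0 160/313 32/73 832/22849 -6672/22849 -7 -2 S
1 40/89 1/2 -9/356 -71/356 -7 -1 W
2 32/41 160/157 -768/6437 -1744/6437 -6 -1 N
3 80/81 80/101 800/8181 -4840/8181 -6 -2 E
final -7 -2 S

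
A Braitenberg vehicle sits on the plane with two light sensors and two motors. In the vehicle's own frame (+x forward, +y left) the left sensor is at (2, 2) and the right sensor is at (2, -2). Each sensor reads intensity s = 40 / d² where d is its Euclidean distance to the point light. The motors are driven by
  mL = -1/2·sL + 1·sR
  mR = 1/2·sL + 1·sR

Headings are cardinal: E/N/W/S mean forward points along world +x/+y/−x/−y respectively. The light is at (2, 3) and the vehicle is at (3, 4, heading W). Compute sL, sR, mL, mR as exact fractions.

left sensor world pos  = (1, 2); dL² = 2
right sensor world pos = (1, 6); dR² = 10
sL = 40/2 = 20
sR = 40/10 = 4
mL = -1/2·sL + 1·sR = -6
mR = 1/2·sL + 1·sR = 14

20 4 -6 14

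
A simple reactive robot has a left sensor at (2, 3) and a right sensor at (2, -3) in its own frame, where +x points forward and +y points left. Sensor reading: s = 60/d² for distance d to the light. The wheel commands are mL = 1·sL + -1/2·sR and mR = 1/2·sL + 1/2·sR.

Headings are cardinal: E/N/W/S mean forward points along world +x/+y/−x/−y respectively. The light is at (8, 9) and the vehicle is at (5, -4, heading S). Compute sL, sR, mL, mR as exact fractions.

left sensor world pos  = (8, -6); dL² = 225
right sensor world pos = (2, -6); dR² = 261
sL = 60/225 = 4/15
sR = 60/261 = 20/87
mL = 1·sL + -1/2·sR = 22/145
mR = 1/2·sL + 1/2·sR = 36/145

4/15 20/87 22/145 36/145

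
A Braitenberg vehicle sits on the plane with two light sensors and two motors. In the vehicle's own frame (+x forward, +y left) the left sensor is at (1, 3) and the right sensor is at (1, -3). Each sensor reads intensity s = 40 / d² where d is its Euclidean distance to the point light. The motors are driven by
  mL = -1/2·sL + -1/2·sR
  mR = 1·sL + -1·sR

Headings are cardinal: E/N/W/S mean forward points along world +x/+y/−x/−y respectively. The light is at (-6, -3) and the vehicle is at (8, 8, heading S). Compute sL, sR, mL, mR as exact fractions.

left sensor world pos  = (11, 7); dL² = 389
right sensor world pos = (5, 7); dR² = 221
sL = 40/389 = 40/389
sR = 40/221 = 40/221
mL = -1/2·sL + -1/2·sR = -12200/85969
mR = 1·sL + -1·sR = -6720/85969

40/389 40/221 -12200/85969 -6720/85969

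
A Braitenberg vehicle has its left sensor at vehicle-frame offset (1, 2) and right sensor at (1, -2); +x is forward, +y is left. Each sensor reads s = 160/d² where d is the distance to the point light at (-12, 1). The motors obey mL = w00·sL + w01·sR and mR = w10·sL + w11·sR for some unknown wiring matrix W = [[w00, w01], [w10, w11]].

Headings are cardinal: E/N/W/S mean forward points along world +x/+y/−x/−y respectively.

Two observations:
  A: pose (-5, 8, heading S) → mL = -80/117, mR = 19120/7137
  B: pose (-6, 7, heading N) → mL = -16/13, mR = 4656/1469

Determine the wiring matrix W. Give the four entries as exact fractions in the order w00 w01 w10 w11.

obs A: pose=(-5,8,S) → sL=160/117, sR=160/61, mL=-80/117, mR=19120/7137
obs B: pose=(-6,7,N) → sL=32/13, sR=160/113, mL=-16/13, mR=4656/1469
sensor matrix S = [[160/117, 160/61], [32/13, 160/113]]; det S = -3645440/806481
solve [mL_A; mL_B] = S·[w00; w01] and [mR_A; mR_B] = S·[w10; w11]:
  w00 = -1/2, w01 = 0, w10 = 1, w11 = 1/2

-1/2 0 1 1/2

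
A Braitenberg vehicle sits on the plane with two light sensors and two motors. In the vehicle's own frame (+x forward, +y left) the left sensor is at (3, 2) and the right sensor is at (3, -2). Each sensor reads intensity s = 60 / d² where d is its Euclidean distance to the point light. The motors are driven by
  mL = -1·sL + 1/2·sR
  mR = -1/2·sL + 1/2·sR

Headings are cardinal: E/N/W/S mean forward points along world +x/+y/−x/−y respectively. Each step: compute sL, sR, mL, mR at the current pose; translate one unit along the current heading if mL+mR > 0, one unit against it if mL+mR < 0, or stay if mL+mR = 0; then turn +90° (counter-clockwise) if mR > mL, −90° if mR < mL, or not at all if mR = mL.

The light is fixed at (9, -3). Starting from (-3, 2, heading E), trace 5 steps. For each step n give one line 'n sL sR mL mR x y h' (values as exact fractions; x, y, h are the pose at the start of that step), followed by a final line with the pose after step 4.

n=0: pose=(-3,2,E); sL=6/13, sR=2/3; mL=-5/39, mR=4/39; mL+mR=-1/39 → advance -1; mR−mL=3/13 → turn +1·90°
n=1: pose=(-4,2,N); sL=60/289, sR=12/37; mL=-486/10693, mR=624/10693; mL+mR=138/10693 → advance +1; mR−mL=30/289 → turn +1·90°
n=2: pose=(-4,3,W); sL=15/68, sR=3/16; mL=-69/544, mR=-9/544; mL+mR=-39/272 → advance -1; mR−mL=15/136 → turn +1·90°
n=3: pose=(-3,3,S); sL=60/109, sR=12/41; mL=-1806/4469, mR=-576/4469; mL+mR=-2382/4469 → advance -1; mR−mL=30/109 → turn +1·90°
n=4: pose=(-3,4,E); sL=10/27, sR=30/53; mL=-125/1431, mR=140/1431; mL+mR=5/477 → advance +1; mR−mL=5/27 → turn +1·90°

0 6/13 2/3 -5/39 4/39 -3 2 E
1 60/289 12/37 -486/10693 624/10693 -4 2 N
2 15/68 3/16 -69/544 -9/544 -4 3 W
3 60/109 12/41 -1806/4469 -576/4469 -3 3 S
4 10/27 30/53 -125/1431 140/1431 -3 4 E
final -2 4 N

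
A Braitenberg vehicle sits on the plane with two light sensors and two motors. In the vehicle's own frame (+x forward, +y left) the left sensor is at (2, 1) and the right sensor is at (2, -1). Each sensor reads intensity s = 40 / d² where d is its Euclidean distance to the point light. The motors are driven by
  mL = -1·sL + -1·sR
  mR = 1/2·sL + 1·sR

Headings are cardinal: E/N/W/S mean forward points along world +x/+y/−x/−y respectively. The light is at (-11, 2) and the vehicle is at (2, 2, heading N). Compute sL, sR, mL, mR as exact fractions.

10/37 1/5 -87/185 62/185

left sensor world pos  = (1, 4); dL² = 148
right sensor world pos = (3, 4); dR² = 200
sL = 40/148 = 10/37
sR = 40/200 = 1/5
mL = -1·sL + -1·sR = -87/185
mR = 1/2·sL + 1·sR = 62/185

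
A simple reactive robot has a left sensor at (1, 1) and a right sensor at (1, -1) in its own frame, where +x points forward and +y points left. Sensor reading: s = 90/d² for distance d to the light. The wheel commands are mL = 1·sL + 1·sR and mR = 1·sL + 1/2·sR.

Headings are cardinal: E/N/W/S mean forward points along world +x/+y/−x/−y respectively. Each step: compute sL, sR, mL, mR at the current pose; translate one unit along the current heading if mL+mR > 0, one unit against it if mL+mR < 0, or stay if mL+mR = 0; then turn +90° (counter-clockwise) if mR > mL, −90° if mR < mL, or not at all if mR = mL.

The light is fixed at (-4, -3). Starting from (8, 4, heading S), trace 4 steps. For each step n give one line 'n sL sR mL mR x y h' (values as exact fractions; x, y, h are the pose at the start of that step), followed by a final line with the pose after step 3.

0 18/41 90/157 6516/6437 4671/6437 8 4 S
1 45/73 9/17 1422/1241 2187/2482 8 3 W
2 90/149 90/193 30780/28757 24075/28757 7 3 N
3 45/104 1/2 97/104 71/104 7 4 E
final 8 4 S

n=0: pose=(8,4,S); sL=18/41, sR=90/157; mL=6516/6437, mR=4671/6437; mL+mR=11187/6437 → advance +1; mR−mL=-45/157 → turn -1·90°
n=1: pose=(8,3,W); sL=45/73, sR=9/17; mL=1422/1241, mR=2187/2482; mL+mR=5031/2482 → advance +1; mR−mL=-9/34 → turn -1·90°
n=2: pose=(7,3,N); sL=90/149, sR=90/193; mL=30780/28757, mR=24075/28757; mL+mR=54855/28757 → advance +1; mR−mL=-45/193 → turn -1·90°
n=3: pose=(7,4,E); sL=45/104, sR=1/2; mL=97/104, mR=71/104; mL+mR=21/13 → advance +1; mR−mL=-1/4 → turn -1·90°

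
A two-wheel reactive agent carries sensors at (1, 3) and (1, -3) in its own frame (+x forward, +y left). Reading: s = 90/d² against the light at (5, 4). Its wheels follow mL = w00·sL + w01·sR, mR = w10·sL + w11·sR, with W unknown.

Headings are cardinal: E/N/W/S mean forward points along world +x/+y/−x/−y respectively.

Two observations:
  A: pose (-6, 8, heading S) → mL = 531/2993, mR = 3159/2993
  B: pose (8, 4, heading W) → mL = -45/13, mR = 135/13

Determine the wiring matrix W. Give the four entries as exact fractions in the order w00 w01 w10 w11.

obs A: pose=(-6,8,S) → sL=90/73, sR=18/41, mL=531/2993, mR=3159/2993
obs B: pose=(8,4,W) → sL=90/13, sR=90/13, mL=-45/13, mR=135/13
sensor matrix S = [[90/73, 18/41], [90/13, 90/13]]; det S = 213840/38909
solve [mL_A; mL_B] = S·[w00; w01] and [mR_A; mR_B] = S·[w10; w11]:
  w00 = 1/2, w01 = -1, w10 = 1/2, w11 = 1

1/2 -1 1/2 1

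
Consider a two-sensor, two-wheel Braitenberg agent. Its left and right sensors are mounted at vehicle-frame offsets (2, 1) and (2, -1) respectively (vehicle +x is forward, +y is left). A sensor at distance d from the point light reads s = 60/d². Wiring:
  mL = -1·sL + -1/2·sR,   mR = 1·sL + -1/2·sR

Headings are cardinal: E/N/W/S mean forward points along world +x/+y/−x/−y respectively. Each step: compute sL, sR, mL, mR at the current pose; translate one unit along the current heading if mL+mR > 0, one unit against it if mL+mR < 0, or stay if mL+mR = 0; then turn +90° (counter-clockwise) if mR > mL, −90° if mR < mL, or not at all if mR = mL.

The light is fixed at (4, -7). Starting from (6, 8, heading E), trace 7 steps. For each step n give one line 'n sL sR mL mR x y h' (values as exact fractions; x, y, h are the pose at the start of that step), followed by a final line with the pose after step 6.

n=0: pose=(6,8,E); sL=15/68, sR=15/53; mL=-1305/3604, mR=285/3604; mL+mR=-15/53 → advance -1; mR−mL=15/34 → turn +1·90°
n=1: pose=(5,8,N); sL=60/289, sR=60/293; mL=-26250/84677, mR=8910/84677; mL+mR=-60/293 → advance -1; mR−mL=120/289 → turn +1·90°
n=2: pose=(5,7,W); sL=6/17, sR=30/113; mL=-933/1921, mR=423/1921; mL+mR=-30/113 → advance -1; mR−mL=12/17 → turn +1·90°
n=3: pose=(6,7,S); sL=20/51, sR=12/29; mL=-886/1479, mR=274/1479; mL+mR=-12/29 → advance -1; mR−mL=40/51 → turn +1·90°
n=4: pose=(6,8,E); sL=15/68, sR=15/53; mL=-1305/3604, mR=285/3604; mL+mR=-15/53 → advance -1; mR−mL=15/34 → turn +1·90°
n=5: pose=(5,8,N); sL=60/289, sR=60/293; mL=-26250/84677, mR=8910/84677; mL+mR=-60/293 → advance -1; mR−mL=120/289 → turn +1·90°
n=6: pose=(5,7,W); sL=6/17, sR=30/113; mL=-933/1921, mR=423/1921; mL+mR=-30/113 → advance -1; mR−mL=12/17 → turn +1·90°

0 15/68 15/53 -1305/3604 285/3604 6 8 E
1 60/289 60/293 -26250/84677 8910/84677 5 8 N
2 6/17 30/113 -933/1921 423/1921 5 7 W
3 20/51 12/29 -886/1479 274/1479 6 7 S
4 15/68 15/53 -1305/3604 285/3604 6 8 E
5 60/289 60/293 -26250/84677 8910/84677 5 8 N
6 6/17 30/113 -933/1921 423/1921 5 7 W
final 6 7 S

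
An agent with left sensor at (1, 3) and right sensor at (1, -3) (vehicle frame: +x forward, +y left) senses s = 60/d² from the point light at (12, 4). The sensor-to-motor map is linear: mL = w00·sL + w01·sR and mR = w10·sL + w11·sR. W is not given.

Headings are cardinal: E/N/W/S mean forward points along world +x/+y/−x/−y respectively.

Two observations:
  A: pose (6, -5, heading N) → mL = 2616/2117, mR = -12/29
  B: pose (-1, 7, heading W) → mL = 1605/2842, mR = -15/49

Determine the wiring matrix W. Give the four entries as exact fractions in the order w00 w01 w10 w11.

1 1 -1 0

obs A: pose=(6,-5,N) → sL=12/29, sR=60/73, mL=2616/2117, mR=-12/29
obs B: pose=(-1,7,W) → sL=15/49, sR=15/58, mL=1605/2842, mR=-15/49
sensor matrix S = [[12/29, 60/73], [15/49, 15/58]]; det S = -434970/3008257
solve [mL_A; mL_B] = S·[w00; w01] and [mR_A; mR_B] = S·[w10; w11]:
  w00 = 1, w01 = 1, w10 = -1, w11 = 0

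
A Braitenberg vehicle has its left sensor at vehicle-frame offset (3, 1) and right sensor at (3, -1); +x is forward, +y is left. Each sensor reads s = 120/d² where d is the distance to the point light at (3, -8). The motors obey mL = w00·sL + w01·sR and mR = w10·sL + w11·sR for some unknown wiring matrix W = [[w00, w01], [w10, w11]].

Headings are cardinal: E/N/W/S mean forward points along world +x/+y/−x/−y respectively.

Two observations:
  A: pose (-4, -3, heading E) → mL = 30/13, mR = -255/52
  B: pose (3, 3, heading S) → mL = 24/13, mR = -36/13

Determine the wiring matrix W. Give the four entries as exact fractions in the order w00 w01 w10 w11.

1 0 -1/2 -1

obs A: pose=(-4,-3,E) → sL=30/13, sR=15/4, mL=30/13, mR=-255/52
obs B: pose=(3,3,S) → sL=24/13, sR=24/13, mL=24/13, mR=-36/13
sensor matrix S = [[30/13, 15/4], [24/13, 24/13]]; det S = -450/169
solve [mL_A; mL_B] = S·[w00; w01] and [mR_A; mR_B] = S·[w10; w11]:
  w00 = 1, w01 = 0, w10 = -1/2, w11 = -1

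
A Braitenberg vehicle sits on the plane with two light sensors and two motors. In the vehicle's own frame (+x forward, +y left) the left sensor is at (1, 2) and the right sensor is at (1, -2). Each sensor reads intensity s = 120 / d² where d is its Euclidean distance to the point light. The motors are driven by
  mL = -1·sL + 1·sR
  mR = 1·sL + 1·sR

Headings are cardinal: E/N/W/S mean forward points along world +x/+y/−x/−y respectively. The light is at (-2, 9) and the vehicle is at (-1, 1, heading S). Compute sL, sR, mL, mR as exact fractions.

4/3 60/41 16/123 344/123

left sensor world pos  = (1, 0); dL² = 90
right sensor world pos = (-3, 0); dR² = 82
sL = 120/90 = 4/3
sR = 120/82 = 60/41
mL = -1·sL + 1·sR = 16/123
mR = 1·sL + 1·sR = 344/123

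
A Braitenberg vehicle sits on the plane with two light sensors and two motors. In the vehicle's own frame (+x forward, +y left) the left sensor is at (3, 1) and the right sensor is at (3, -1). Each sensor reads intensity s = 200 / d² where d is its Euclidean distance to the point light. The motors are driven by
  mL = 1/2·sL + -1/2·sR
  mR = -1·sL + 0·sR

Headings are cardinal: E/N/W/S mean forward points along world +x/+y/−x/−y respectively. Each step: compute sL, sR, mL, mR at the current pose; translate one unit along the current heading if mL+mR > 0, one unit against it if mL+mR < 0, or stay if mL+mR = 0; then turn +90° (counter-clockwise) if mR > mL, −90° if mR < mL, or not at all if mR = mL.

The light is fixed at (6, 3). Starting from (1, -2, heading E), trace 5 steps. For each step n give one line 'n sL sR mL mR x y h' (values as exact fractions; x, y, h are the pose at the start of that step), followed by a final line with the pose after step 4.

0 10 5 5/2 -10 1 -2 E
1 200/89 200/113 2400/10057 -200/89 0 -2 S
2 100/53 20/9 -80/477 -100/53 0 -1 W
3 200/37 200/17 -2000/629 -200/37 1 -1 N
4 10 5 5/2 -10 1 -2 E
final 0 -2 S

n=0: pose=(1,-2,E); sL=10, sR=5; mL=5/2, mR=-10; mL+mR=-15/2 → advance -1; mR−mL=-25/2 → turn -1·90°
n=1: pose=(0,-2,S); sL=200/89, sR=200/113; mL=2400/10057, mR=-200/89; mL+mR=-20200/10057 → advance -1; mR−mL=-25000/10057 → turn -1·90°
n=2: pose=(0,-1,W); sL=100/53, sR=20/9; mL=-80/477, mR=-100/53; mL+mR=-980/477 → advance -1; mR−mL=-820/477 → turn -1·90°
n=3: pose=(1,-1,N); sL=200/37, sR=200/17; mL=-2000/629, mR=-200/37; mL+mR=-5400/629 → advance -1; mR−mL=-1400/629 → turn -1·90°
n=4: pose=(1,-2,E); sL=10, sR=5; mL=5/2, mR=-10; mL+mR=-15/2 → advance -1; mR−mL=-25/2 → turn -1·90°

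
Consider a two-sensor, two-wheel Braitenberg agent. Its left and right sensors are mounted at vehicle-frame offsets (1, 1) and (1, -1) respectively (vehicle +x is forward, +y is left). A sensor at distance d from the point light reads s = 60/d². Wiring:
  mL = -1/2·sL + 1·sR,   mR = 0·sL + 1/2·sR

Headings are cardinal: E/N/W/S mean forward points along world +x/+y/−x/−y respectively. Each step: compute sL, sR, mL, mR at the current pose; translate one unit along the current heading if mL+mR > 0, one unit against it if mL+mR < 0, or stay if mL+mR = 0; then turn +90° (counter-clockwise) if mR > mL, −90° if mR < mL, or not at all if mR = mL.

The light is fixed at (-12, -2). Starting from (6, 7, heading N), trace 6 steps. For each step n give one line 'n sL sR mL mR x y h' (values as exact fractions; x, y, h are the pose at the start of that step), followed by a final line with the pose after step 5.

0 60/389 60/461 9510/179329 30/461 6 7 N
1 6/37 6/41 99/1517 3/41 6 8 W
2 4/27 60/337 946/9099 30/337 5 8 S
3 3/16 15/89 213/2848 15/178 5 7 W
4 60/353 60/289 12510/102017 30/289 4 7 S
5 30/137 10/51 605/6987 5/51 4 6 W
final 3 6 S

n=0: pose=(6,7,N); sL=60/389, sR=60/461; mL=9510/179329, mR=30/461; mL+mR=21180/179329 → advance +1; mR−mL=2160/179329 → turn +1·90°
n=1: pose=(6,8,W); sL=6/37, sR=6/41; mL=99/1517, mR=3/41; mL+mR=210/1517 → advance +1; mR−mL=12/1517 → turn +1·90°
n=2: pose=(5,8,S); sL=4/27, sR=60/337; mL=946/9099, mR=30/337; mL+mR=1756/9099 → advance +1; mR−mL=-136/9099 → turn -1·90°
n=3: pose=(5,7,W); sL=3/16, sR=15/89; mL=213/2848, mR=15/178; mL+mR=453/2848 → advance +1; mR−mL=27/2848 → turn +1·90°
n=4: pose=(4,7,S); sL=60/353, sR=60/289; mL=12510/102017, mR=30/289; mL+mR=23100/102017 → advance +1; mR−mL=-1920/102017 → turn -1·90°
n=5: pose=(4,6,W); sL=30/137, sR=10/51; mL=605/6987, mR=5/51; mL+mR=430/2329 → advance +1; mR−mL=80/6987 → turn +1·90°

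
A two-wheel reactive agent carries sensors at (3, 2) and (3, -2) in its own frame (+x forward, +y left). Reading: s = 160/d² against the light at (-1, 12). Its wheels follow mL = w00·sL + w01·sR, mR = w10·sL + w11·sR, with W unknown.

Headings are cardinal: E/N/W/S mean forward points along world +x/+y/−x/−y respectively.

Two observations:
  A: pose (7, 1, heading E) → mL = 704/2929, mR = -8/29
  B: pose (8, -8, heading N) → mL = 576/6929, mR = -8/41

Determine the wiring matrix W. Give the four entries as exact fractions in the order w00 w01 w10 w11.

1 -1 0 -1/2

obs A: pose=(7,1,E) → sL=80/101, sR=16/29, mL=704/2929, mR=-8/29
obs B: pose=(8,-8,N) → sL=80/169, sR=16/41, mL=576/6929, mR=-8/41
sensor matrix S = [[80/101, 16/29], [80/169, 16/41]]; det S = 972800/20295041
solve [mL_A; mL_B] = S·[w00; w01] and [mR_A; mR_B] = S·[w10; w11]:
  w00 = 1, w01 = -1, w10 = 0, w11 = -1/2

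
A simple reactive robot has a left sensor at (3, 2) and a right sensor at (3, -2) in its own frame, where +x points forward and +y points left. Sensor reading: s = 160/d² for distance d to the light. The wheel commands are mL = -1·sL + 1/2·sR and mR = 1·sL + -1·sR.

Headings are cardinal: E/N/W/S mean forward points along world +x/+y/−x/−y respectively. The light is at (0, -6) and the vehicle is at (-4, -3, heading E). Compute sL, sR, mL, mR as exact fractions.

80/13 80 440/13 -960/13

left sensor world pos  = (-1, -1); dL² = 26
right sensor world pos = (-1, -5); dR² = 2
sL = 160/26 = 80/13
sR = 160/2 = 80
mL = -1·sL + 1/2·sR = 440/13
mR = 1·sL + -1·sR = -960/13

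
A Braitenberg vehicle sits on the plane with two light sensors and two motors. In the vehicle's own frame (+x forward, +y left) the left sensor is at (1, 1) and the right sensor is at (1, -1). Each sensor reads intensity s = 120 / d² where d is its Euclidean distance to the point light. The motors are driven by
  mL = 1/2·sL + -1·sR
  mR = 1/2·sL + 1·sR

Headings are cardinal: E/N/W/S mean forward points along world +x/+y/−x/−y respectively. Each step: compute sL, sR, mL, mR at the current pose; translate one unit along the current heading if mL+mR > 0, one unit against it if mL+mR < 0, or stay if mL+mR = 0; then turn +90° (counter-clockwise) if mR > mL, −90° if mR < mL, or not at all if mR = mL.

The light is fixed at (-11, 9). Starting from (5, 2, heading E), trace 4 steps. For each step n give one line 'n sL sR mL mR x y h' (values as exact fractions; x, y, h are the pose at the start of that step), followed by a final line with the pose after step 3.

0 24/65 120/353 -3564/22945 12036/22945 5 2 E
1 30/73 1/3 -28/219 118/219 6 2 N
2 24/61 120/281 -3948/17141 10692/17141 6 3 W
3 60/169 60/137 -6030/23153 14250/23153 5 3 S
final 5 2 E

n=0: pose=(5,2,E); sL=24/65, sR=120/353; mL=-3564/22945, mR=12036/22945; mL+mR=24/65 → advance +1; mR−mL=240/353 → turn +1·90°
n=1: pose=(6,2,N); sL=30/73, sR=1/3; mL=-28/219, mR=118/219; mL+mR=30/73 → advance +1; mR−mL=2/3 → turn +1·90°
n=2: pose=(6,3,W); sL=24/61, sR=120/281; mL=-3948/17141, mR=10692/17141; mL+mR=24/61 → advance +1; mR−mL=240/281 → turn +1·90°
n=3: pose=(5,3,S); sL=60/169, sR=60/137; mL=-6030/23153, mR=14250/23153; mL+mR=60/169 → advance +1; mR−mL=120/137 → turn +1·90°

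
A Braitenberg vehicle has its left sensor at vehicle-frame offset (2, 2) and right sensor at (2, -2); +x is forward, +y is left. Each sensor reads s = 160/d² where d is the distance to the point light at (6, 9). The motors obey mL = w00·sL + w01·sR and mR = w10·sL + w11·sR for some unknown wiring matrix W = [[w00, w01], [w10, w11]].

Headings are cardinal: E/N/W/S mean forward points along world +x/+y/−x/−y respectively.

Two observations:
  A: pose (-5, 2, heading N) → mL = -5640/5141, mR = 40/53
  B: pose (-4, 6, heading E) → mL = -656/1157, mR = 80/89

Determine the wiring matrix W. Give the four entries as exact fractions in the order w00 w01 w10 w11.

obs A: pose=(-5,2,N) → sL=80/97, sR=80/53, mL=-5640/5141, mR=40/53
obs B: pose=(-4,6,E) → sL=32/13, sR=160/89, mL=-656/1157, mR=80/89
sensor matrix S = [[80/97, 80/53], [32/13, 160/89]]; det S = -13281280/5948137
solve [mL_A; mL_B] = S·[w00; w01] and [mR_A; mR_B] = S·[w10; w11]:
  w00 = 1/2, w01 = -1, w10 = 0, w11 = 1/2

1/2 -1 0 1/2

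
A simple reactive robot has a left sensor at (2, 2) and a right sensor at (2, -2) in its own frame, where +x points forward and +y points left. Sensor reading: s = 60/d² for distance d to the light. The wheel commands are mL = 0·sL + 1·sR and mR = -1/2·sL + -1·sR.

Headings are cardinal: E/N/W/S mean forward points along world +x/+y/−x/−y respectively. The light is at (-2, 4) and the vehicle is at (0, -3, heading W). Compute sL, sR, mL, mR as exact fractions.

20/27 12/5 12/5 -374/135

left sensor world pos  = (-2, -5); dL² = 81
right sensor world pos = (-2, -1); dR² = 25
sL = 60/81 = 20/27
sR = 60/25 = 12/5
mL = 0·sL + 1·sR = 12/5
mR = -1/2·sL + -1·sR = -374/135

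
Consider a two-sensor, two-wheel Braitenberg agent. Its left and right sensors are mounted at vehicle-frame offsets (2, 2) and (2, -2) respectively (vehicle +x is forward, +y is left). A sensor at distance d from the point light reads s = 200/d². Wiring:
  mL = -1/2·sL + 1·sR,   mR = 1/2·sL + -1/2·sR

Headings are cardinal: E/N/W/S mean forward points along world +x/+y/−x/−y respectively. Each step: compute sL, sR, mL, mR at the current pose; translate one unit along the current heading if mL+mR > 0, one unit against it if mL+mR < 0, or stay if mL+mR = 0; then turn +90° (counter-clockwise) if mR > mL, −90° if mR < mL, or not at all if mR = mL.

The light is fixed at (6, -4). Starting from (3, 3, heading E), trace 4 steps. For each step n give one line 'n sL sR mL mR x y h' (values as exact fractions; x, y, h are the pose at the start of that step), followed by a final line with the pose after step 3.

n=0: pose=(3,3,E); sL=100/41, sR=100/13; mL=3450/533, mR=-1400/533; mL+mR=50/13 → advance +1; mR−mL=-4850/533 → turn -1·90°
n=1: pose=(4,3,S); sL=8, sR=200/41; mL=36/41, mR=64/41; mL+mR=100/41 → advance +1; mR−mL=28/41 → turn +1·90°
n=2: pose=(4,2,E); sL=25/8, sR=25/2; mL=175/16, mR=-75/16; mL+mR=25/4 → advance +1; mR−mL=-125/8 → turn -1·90°
n=3: pose=(5,2,S); sL=200/17, sR=8; mL=36/17, mR=32/17; mL+mR=4 → advance +1; mR−mL=-4/17 → turn -1·90°

0 100/41 100/13 3450/533 -1400/533 3 3 E
1 8 200/41 36/41 64/41 4 3 S
2 25/8 25/2 175/16 -75/16 4 2 E
3 200/17 8 36/17 32/17 5 2 S
final 5 1 W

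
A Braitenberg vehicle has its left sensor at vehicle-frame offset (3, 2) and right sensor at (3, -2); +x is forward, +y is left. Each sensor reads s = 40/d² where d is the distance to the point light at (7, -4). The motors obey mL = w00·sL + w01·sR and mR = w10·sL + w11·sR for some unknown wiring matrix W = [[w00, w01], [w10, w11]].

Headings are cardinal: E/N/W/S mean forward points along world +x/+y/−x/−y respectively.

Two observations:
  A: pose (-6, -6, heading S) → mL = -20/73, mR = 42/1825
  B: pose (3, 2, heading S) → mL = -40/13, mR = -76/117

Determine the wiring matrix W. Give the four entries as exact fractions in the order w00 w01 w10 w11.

obs A: pose=(-6,-6,S) → sL=20/73, sR=4/25, mL=-20/73, mR=42/1825
obs B: pose=(3,2,S) → sL=40/13, sR=8/9, mL=-40/13, mR=-76/117
sensor matrix S = [[20/73, 4/25], [40/13, 8/9]]; det S = -10624/42705
solve [mL_A; mL_B] = S·[w00; w01] and [mR_A; mR_B] = S·[w10; w11]:
  w00 = -1, w01 = 0, w10 = -1/2, w11 = 1

-1 0 -1/2 1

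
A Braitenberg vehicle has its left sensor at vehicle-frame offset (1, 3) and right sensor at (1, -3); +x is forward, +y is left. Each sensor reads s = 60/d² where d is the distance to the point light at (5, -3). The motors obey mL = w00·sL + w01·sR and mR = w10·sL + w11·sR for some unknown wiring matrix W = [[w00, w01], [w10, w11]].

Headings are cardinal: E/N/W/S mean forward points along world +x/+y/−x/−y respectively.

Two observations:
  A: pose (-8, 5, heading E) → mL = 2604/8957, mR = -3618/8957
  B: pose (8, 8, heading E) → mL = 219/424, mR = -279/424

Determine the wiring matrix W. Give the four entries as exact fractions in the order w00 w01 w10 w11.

1/2 1/2 -1 -1/2

obs A: pose=(-8,5,E) → sL=12/53, sR=60/169, mL=2604/8957, mR=-3618/8957
obs B: pose=(8,8,E) → sL=15/53, sR=3/4, mL=219/424, mR=-279/424
sensor matrix S = [[12/53, 60/169], [15/53, 3/4]]; det S = 621/8957
solve [mL_A; mL_B] = S·[w00; w01] and [mR_A; mR_B] = S·[w10; w11]:
  w00 = 1/2, w01 = 1/2, w10 = -1, w11 = -1/2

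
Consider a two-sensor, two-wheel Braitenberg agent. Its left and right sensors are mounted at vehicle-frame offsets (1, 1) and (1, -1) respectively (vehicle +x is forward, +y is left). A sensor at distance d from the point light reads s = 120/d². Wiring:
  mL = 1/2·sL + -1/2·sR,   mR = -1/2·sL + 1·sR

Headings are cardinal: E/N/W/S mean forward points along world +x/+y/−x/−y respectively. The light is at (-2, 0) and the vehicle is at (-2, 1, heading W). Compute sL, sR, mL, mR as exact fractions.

120 24 48 -36

left sensor world pos  = (-3, 0); dL² = 1
right sensor world pos = (-3, 2); dR² = 5
sL = 120/1 = 120
sR = 120/5 = 24
mL = 1/2·sL + -1/2·sR = 48
mR = -1/2·sL + 1·sR = -36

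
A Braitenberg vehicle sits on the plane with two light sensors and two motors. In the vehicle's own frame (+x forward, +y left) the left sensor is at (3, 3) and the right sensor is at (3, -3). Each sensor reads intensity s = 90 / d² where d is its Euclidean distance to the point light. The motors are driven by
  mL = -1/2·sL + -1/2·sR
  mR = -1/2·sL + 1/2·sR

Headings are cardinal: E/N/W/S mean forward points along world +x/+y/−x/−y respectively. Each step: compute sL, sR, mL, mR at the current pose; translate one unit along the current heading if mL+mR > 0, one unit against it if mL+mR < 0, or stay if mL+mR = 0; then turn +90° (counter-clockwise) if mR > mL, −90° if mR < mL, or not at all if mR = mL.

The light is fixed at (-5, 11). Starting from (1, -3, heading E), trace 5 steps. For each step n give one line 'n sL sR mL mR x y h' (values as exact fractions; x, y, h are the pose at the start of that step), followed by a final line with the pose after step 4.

0 45/101 9/37 -1287/3737 -378/3737 1 -3 E
1 18/25 18/37 -558/925 -108/925 0 -3 N
2 45/164 45/74 -5355/12136 2025/12136 0 -4 W
3 2/9 10/37 -82/333 8/333 1 -4 S
4 45/101 9/37 -1287/3737 -378/3737 1 -3 E
final 0 -3 N

n=0: pose=(1,-3,E); sL=45/101, sR=9/37; mL=-1287/3737, mR=-378/3737; mL+mR=-45/101 → advance -1; mR−mL=9/37 → turn +1·90°
n=1: pose=(0,-3,N); sL=18/25, sR=18/37; mL=-558/925, mR=-108/925; mL+mR=-18/25 → advance -1; mR−mL=18/37 → turn +1·90°
n=2: pose=(0,-4,W); sL=45/164, sR=45/74; mL=-5355/12136, mR=2025/12136; mL+mR=-45/164 → advance -1; mR−mL=45/74 → turn +1·90°
n=3: pose=(1,-4,S); sL=2/9, sR=10/37; mL=-82/333, mR=8/333; mL+mR=-2/9 → advance -1; mR−mL=10/37 → turn +1·90°
n=4: pose=(1,-3,E); sL=45/101, sR=9/37; mL=-1287/3737, mR=-378/3737; mL+mR=-45/101 → advance -1; mR−mL=9/37 → turn +1·90°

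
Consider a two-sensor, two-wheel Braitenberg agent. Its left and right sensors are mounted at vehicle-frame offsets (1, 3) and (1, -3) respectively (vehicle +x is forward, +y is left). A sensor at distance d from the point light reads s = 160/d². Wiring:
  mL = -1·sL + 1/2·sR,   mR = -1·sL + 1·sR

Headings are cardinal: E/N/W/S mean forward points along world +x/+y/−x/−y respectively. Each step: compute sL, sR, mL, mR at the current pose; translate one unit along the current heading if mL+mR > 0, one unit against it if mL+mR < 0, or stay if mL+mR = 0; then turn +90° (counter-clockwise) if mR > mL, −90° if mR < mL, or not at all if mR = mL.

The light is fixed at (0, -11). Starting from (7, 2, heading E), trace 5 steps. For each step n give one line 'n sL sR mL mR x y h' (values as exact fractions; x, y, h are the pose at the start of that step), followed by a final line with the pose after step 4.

n=0: pose=(7,2,E); sL=1/2, sR=40/41; mL=-1/82, mR=39/82; mL+mR=19/41 → advance +1; mR−mL=20/41 → turn +1·90°
n=1: pose=(8,2,N); sL=160/221, sR=160/317; mL=-33040/70057, mR=-15360/70057; mL+mR=-48400/70057 → advance -1; mR−mL=80/317 → turn +1·90°
n=2: pose=(8,1,W); sL=16/13, sR=80/137; mL=-1672/1781, mR=-1152/1781; mL+mR=-2824/1781 → advance -1; mR−mL=40/137 → turn +1·90°
n=3: pose=(9,1,S); sL=32/53, sR=160/157; mL=-784/8321, mR=3456/8321; mL+mR=2672/8321 → advance +1; mR−mL=80/157 → turn +1·90°
n=4: pose=(9,0,E); sL=20/37, sR=40/41; mL=-80/1517, mR=660/1517; mL+mR=580/1517 → advance +1; mR−mL=20/41 → turn +1·90°

0 1/2 40/41 -1/82 39/82 7 2 E
1 160/221 160/317 -33040/70057 -15360/70057 8 2 N
2 16/13 80/137 -1672/1781 -1152/1781 8 1 W
3 32/53 160/157 -784/8321 3456/8321 9 1 S
4 20/37 40/41 -80/1517 660/1517 9 0 E
final 10 0 N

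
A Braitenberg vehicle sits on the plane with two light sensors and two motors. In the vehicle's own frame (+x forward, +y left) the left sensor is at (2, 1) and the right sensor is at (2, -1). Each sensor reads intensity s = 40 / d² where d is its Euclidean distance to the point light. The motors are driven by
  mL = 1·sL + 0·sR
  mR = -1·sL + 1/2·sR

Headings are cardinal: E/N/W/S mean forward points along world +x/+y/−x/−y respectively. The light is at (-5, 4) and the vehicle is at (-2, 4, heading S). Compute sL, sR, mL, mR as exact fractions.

left sensor world pos  = (-1, 2); dL² = 20
right sensor world pos = (-3, 2); dR² = 8
sL = 40/20 = 2
sR = 40/8 = 5
mL = 1·sL + 0·sR = 2
mR = -1·sL + 1/2·sR = 1/2

2 5 2 1/2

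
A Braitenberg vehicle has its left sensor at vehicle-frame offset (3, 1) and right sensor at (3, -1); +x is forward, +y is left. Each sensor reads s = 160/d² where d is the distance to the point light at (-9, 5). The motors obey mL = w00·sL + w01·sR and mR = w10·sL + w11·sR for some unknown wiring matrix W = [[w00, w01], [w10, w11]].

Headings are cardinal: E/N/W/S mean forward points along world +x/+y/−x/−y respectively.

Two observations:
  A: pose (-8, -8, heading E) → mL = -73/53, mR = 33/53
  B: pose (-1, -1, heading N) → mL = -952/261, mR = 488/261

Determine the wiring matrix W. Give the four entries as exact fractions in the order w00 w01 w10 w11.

obs A: pose=(-8,-8,E) → sL=1, sR=40/53, mL=-73/53, mR=33/53
obs B: pose=(-1,-1,N) → sL=80/29, sR=16/9, mL=-952/261, mR=488/261
sensor matrix S = [[1, 40/53], [80/29, 16/9]]; det S = -4208/13833
solve [mL_A; mL_B] = S·[w00; w01] and [mR_A; mR_B] = S·[w10; w11]:
  w00 = -1, w01 = -1/2, w10 = 1, w11 = -1/2

-1 -1/2 1 -1/2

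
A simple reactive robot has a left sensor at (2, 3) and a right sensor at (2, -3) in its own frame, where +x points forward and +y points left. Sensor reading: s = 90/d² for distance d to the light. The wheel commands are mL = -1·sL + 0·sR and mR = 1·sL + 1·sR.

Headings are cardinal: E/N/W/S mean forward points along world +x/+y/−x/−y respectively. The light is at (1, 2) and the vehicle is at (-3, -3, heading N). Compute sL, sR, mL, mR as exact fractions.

left sensor world pos  = (-6, -1); dL² = 58
right sensor world pos = (0, -1); dR² = 10
sL = 90/58 = 45/29
sR = 90/10 = 9
mL = -1·sL + 0·sR = -45/29
mR = 1·sL + 1·sR = 306/29

45/29 9 -45/29 306/29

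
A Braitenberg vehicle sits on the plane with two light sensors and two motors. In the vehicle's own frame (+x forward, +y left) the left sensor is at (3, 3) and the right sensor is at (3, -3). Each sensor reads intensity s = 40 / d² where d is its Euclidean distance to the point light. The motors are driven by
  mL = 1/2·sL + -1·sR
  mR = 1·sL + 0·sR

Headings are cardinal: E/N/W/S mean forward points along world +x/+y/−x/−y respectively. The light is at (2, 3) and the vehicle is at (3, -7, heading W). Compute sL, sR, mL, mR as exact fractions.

left sensor world pos  = (0, -10); dL² = 173
right sensor world pos = (0, -4); dR² = 53
sL = 40/173 = 40/173
sR = 40/53 = 40/53
mL = 1/2·sL + -1·sR = -5860/9169
mR = 1·sL + 0·sR = 40/173

40/173 40/53 -5860/9169 40/173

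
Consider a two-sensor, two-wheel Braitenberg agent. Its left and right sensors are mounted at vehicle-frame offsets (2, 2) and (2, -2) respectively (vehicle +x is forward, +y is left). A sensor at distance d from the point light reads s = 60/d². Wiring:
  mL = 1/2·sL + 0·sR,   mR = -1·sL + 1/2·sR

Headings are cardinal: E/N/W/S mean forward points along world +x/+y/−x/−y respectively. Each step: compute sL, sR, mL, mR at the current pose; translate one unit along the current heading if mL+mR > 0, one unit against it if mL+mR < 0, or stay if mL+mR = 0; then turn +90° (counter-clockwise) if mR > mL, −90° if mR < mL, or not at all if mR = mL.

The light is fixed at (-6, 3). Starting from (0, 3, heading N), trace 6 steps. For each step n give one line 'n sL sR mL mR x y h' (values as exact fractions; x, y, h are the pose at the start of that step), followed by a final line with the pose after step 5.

n=0: pose=(0,3,N); sL=3, sR=15/17; mL=3/2, mR=-87/34; mL+mR=-18/17 → advance -1; mR−mL=-69/17 → turn -1·90°
n=1: pose=(0,2,E); sL=12/13, sR=60/73; mL=6/13, mR=-486/949; mL+mR=-48/949 → advance -1; mR−mL=-924/949 → turn -1·90°
n=2: pose=(-1,2,S); sL=30/29, sR=10/3; mL=15/29, mR=55/87; mL+mR=100/87 → advance +1; mR−mL=10/87 → turn +1·90°
n=3: pose=(-1,1,E); sL=60/49, sR=12/13; mL=30/49, mR=-486/637; mL+mR=-96/637 → advance -1; mR−mL=-876/637 → turn -1·90°
n=4: pose=(-2,1,S); sL=15/13, sR=3; mL=15/26, mR=9/26; mL+mR=12/13 → advance +1; mR−mL=-3/13 → turn -1·90°
n=5: pose=(-2,0,W); sL=60/29, sR=12; mL=30/29, mR=114/29; mL+mR=144/29 → advance +1; mR−mL=84/29 → turn +1·90°

0 3 15/17 3/2 -87/34 0 3 N
1 12/13 60/73 6/13 -486/949 0 2 E
2 30/29 10/3 15/29 55/87 -1 2 S
3 60/49 12/13 30/49 -486/637 -1 1 E
4 15/13 3 15/26 9/26 -2 1 S
5 60/29 12 30/29 114/29 -2 0 W
final -3 0 S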